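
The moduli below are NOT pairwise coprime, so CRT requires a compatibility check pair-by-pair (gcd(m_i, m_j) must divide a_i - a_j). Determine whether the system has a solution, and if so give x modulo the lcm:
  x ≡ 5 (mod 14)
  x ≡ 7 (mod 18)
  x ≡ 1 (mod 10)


Moduli 14, 18, 10 are not pairwise coprime, so CRT works modulo lcm(m_i) when all pairwise compatibility conditions hold.
Pairwise compatibility: gcd(m_i, m_j) must divide a_i - a_j for every pair.
Merge one congruence at a time:
  Start: x ≡ 5 (mod 14).
  Combine with x ≡ 7 (mod 18): gcd(14, 18) = 2; 7 - 5 = 2, which IS divisible by 2, so compatible.
    Write x = 5 + 14·t and substitute into x ≡ 7 (mod 18): 14·t ≡ 7 − 5 = 2 (mod 18).
    Divide the congruence (and modulus) by g = 2: 7·t ≡ 1 (mod 9).
    The inverse of 7 mod 9 is 4 (since 7·4 = 28 = 3·9 + 1), so t ≡ 4·1 = 4 ≡ 4 (mod 9).
    Then x = 5 + 14·4 = 61, valid modulo lcm(14, 18) = 126: x ≡ 61 (mod 126).
  Combine with x ≡ 1 (mod 10): gcd(126, 10) = 2; 1 - 61 = -60, which IS divisible by 2, so compatible.
    Write x = 61 + 126·t and substitute into x ≡ 1 (mod 10): 126·t ≡ 1 − 61 = -60 (mod 10).
    Divide the congruence (and modulus) by g = 2: 63·t ≡ -30 (mod 5).
    Reduce coefficients mod 5: 3·t ≡ 0 (mod 5).
    The inverse of 3 mod 5 is 2 (since 3·2 = 6 = 1·5 + 1), so t ≡ 2·0 = 0 ≡ 0 (mod 5).
    Then x = 61 + 126·0 = 61, valid modulo lcm(126, 10) = 630: x ≡ 61 (mod 630).
Verify: 61 mod 14 = 5, 61 mod 18 = 7, 61 mod 10 = 1.

x ≡ 61 (mod 630).


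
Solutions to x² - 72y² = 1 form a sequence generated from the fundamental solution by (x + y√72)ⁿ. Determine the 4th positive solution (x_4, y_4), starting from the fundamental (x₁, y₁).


Step 1: Find the fundamental solution (x₁, y₁) of x² - 72y² = 1.
  Expand √72 as a continued fraction. a₀ = ⌊√72⌋ = 8; iterate m_{k+1} = d_k·a_k − m_k, d_{k+1} = (72 − m_{k+1}²)/d_k, a_{k+1} = ⌊(a₀ + m_{k+1})/d_{k+1}⌋ (starting m₀ = 0, d₀ = 1), with convergents p_k = a_k·p_{k-1} + p_{k-2}, q_k = a_k·q_{k-1} + q_{k-2} (p₋₁ = 1, q₋₁ = 0):
  k = 0: a₀ = 8; p₀/q₀ = 8/1; p₀² − 72·q₀² = 64 − 72 = -8.
  k = 1: m = 8, d = 8, a = ⌊(8 + 8)/8⌋ = 2; p/q = (2·8 + 1)/(2·1 + 0) = 17/2; p² − 72·q² = 289 − 288 = 1.
  The first convergent with p² − 72·q² = 1 gives the fundamental solution (x₁, y₁) = (17, 2).
Step 2: Apply the recurrence (x_{n+1}, y_{n+1}) = (x₁x_n + 72y₁y_n, x₁y_n + y₁x_n) repeatedly.
  From (x_1, y_1) = (17, 2): x_2 = 17·17 + 72·2·2 = 577; y_2 = 17·2 + 2·17 = 68.
  From (x_2, y_2) = (577, 68): x_3 = 17·577 + 72·2·68 = 19601; y_3 = 17·68 + 2·577 = 2310.
  From (x_3, y_3) = (19601, 2310): x_4 = 17·19601 + 72·2·2310 = 665857; y_4 = 17·2310 + 2·19601 = 78472.
Step 3: Verify x_4² - 72·y_4² = 443365544449 - 443365544448 = 1 (should be 1). ✓

(x_1, y_1) = (17, 2); (x_4, y_4) = (665857, 78472).


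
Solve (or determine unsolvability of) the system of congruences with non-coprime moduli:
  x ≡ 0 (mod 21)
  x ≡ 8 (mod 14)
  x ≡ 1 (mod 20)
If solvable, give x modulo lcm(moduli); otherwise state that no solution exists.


Moduli 21, 14, 20 are not pairwise coprime, so CRT works modulo lcm(m_i) when all pairwise compatibility conditions hold.
Pairwise compatibility: gcd(m_i, m_j) must divide a_i - a_j for every pair.
Merge one congruence at a time:
  Start: x ≡ 0 (mod 21).
  Combine with x ≡ 8 (mod 14): gcd(21, 14) = 7, and 8 - 0 = 8 is NOT divisible by 7.
    ⇒ system is inconsistent (no integer solution).

No solution (the system is inconsistent).


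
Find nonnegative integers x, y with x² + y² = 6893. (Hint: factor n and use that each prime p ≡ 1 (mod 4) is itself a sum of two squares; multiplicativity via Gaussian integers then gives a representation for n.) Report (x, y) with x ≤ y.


Step 1: Factor n = 6893 = 61 · 113.
Step 2: Check the mod-4 condition on each prime factor: 61 ≡ 1 (mod 4), exponent 1; 113 ≡ 1 (mod 4), exponent 1.
All primes ≡ 3 (mod 4) appear to even exponent (or don't appear), so by the two-squares theorem n IS expressible as a sum of two squares.
Step 3: Build a representation. Here n = 61 · 113 is a product of primes ≡ 1 (mod 4). Each prime p ≡ 1 (mod 4) is itself a sum of two squares; find a² by testing p − a² for a perfect square:
  61: 61 − 1² = 60, 61 − 2² = 57, 61 − 3² = 52, 61 − 4² = 45, 61 − 5² = 36 = 6² ⇒ 61 = 5² + 6².
  113: 113 − 1² = 112, 113 − 2² = 109, 113 − 3² = 104, 113 − 4² = 97, 113 − 5² = 88, 113 − 6² = 77, 113 − 7² = 64 = 8² ⇒ 113 = 7² + 8².
  Combine using the Brahmagupta–Fibonacci identity (a² + b²)(c² + d²) = (ac − bd)² + (ad + bc)² = (ac + bd)² + (ad − bc)²:
  61 · 113 = 6893: from (5² + 6²)(7² + 8²), take (5·7 − 6·8, 5·8 + 6·7) = (35 − 48, 40 + 42) = (-13, 82); dropping signs (only squares matter) gives (13, 82); check 13² + 82² = 169 + 6724 = 6893 ✓.
Step 4: Order so x ≤ y and verify: 13² + 82² = 169 + 6724 = 6893 = n. ✓

n = 6893 = 13² + 82² (one valid representation with x ≤ y).


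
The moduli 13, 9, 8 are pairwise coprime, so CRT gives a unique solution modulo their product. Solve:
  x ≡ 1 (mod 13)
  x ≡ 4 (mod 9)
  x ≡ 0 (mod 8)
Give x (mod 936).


Moduli 13, 9, 8 are pairwise coprime; by CRT there is a unique solution modulo M = 13 · 9 · 8 = 936.
Solve pairwise, accumulating the modulus:
  Start with x ≡ 1 (mod 13).
  Combine with x ≡ 4 (mod 9): since gcd(13, 9) = 1, we get a unique residue mod 117.
    Write x = 1 + 13·t and substitute into x ≡ 4 (mod 9): 13·t ≡ 4 − 1 = 3 (mod 9).
    Reduce coefficients mod 9: 4·t ≡ 3 (mod 9).
    The inverse of 4 mod 9 is 7 (since 4·7 = 28 = 3·9 + 1), so t ≡ 7·3 = 21 ≡ 3 (mod 9).
    Then x = 1 + 13·3 = 40, valid modulo lcm(13, 9) = 117: x ≡ 40 (mod 117).
  Combine with x ≡ 0 (mod 8): since gcd(117, 8) = 1, we get a unique residue mod 936.
    Write x = 40 + 117·t and substitute into x ≡ 0 (mod 8): 117·t ≡ 0 − 40 = -40 (mod 8).
    Reduce coefficients mod 8: 5·t ≡ 0 (mod 8).
    The inverse of 5 mod 8 is 5 (since 5·5 = 25 = 3·8 + 1), so t ≡ 5·0 = 0 ≡ 0 (mod 8).
    Then x = 40 + 117·0 = 40, valid modulo lcm(117, 8) = 936: x ≡ 40 (mod 936).
Verify: 40 mod 13 = 1 ✓, 40 mod 9 = 4 ✓, 40 mod 8 = 0 ✓.

x ≡ 40 (mod 936).


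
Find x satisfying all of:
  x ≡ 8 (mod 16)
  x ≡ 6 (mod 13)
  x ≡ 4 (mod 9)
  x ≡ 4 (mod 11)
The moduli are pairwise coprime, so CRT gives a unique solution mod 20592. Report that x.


Product of moduli M = 16 · 13 · 9 · 11 = 20592.
Merge one congruence at a time:
  Start: x ≡ 8 (mod 16).
  Combine with x ≡ 6 (mod 13); new modulus lcm = 208.
    Write x = 8 + 16·t and substitute into x ≡ 6 (mod 13): 16·t ≡ 6 − 8 = -2 (mod 13).
    Reduce coefficients mod 13: 3·t ≡ 11 (mod 13).
    The inverse of 3 mod 13 is 9 (since 3·9 = 27 = 2·13 + 1), so t ≡ 9·11 = 99 ≡ 8 (mod 13).
    Then x = 8 + 16·8 = 136, valid modulo lcm(16, 13) = 208: x ≡ 136 (mod 208).
  Combine with x ≡ 4 (mod 9); new modulus lcm = 1872.
    Write x = 136 + 208·t and substitute into x ≡ 4 (mod 9): 208·t ≡ 4 − 136 = -132 (mod 9).
    Reduce coefficients mod 9: 1·t ≡ 3 (mod 9).
    So t ≡ 3 (mod 9).
    Then x = 136 + 208·3 = 760, valid modulo lcm(208, 9) = 1872: x ≡ 760 (mod 1872).
  Combine with x ≡ 4 (mod 11); new modulus lcm = 20592.
    Write x = 760 + 1872·t and substitute into x ≡ 4 (mod 11): 1872·t ≡ 4 − 760 = -756 (mod 11).
    Reduce coefficients mod 11: 2·t ≡ 3 (mod 11).
    The inverse of 2 mod 11 is 6 (since 2·6 = 12 = 1·11 + 1), so t ≡ 6·3 = 18 ≡ 7 (mod 11).
    Then x = 760 + 1872·7 = 13864, valid modulo lcm(1872, 11) = 20592: x ≡ 13864 (mod 20592).
Verify against each original: 13864 mod 16 = 8, 13864 mod 13 = 6, 13864 mod 9 = 4, 13864 mod 11 = 4.

x ≡ 13864 (mod 20592).


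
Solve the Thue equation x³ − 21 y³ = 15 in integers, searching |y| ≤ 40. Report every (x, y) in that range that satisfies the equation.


The equation is x³ - 21y³ = 15. For fixed y, x³ = 21·y³ + 15, so a solution requires the RHS to be a perfect cube.
Strategy: iterate y from -40 to 40, compute RHS = 21·y³ + 15, and check whether it is a (positive or negative) perfect cube.
Check small values of y:
  y = 0: RHS = 15 is not a perfect cube.
  y = 1: RHS = 36 is not a perfect cube.
  y = -1: RHS = -6 is not a perfect cube.
  y = 2: RHS = 183 is not a perfect cube.
  y = -2: RHS = -153 is not a perfect cube.
  y = 3: RHS = 582 is not a perfect cube.
  y = -3: RHS = -552 is not a perfect cube.
Continuing the search up to |y| = 40 finds no solutions either.
No (x, y) in the scanned range satisfies the equation.

No integer solutions with |y| ≤ 40.


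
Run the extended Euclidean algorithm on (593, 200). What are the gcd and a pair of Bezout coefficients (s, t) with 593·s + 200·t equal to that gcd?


Euclidean algorithm on (593, 200) — divide until remainder is 0:
  593 = 2 · 200 + 193
  200 = 1 · 193 + 7
  193 = 27 · 7 + 4
  7 = 1 · 4 + 3
  4 = 1 · 3 + 1
  3 = 3 · 1 + 0
gcd(593, 200) = 1.
Track Bezout coefficients alongside the remainders: start with r₀ = 593 = a·1 + b·0 (s = 1, t = 0) and r₁ = 200 = a·0 + b·1 (s = 0, t = 1); each new remainder r_{k+1} = r_{k-1} − q_k·r_k inherits s_{k+1} = s_{k-1} − q_k·s_k, t_{k+1} = t_{k-1} − q_k·t_k, so r_k = a·s_k + b·t_k at every step:
  q = 2: r = 193, s = 1 − 2·0 = 1, t = 0 − 2·1 = -2  (check: 593·1 + 200·(-2) = 193)
  q = 1: r = 7, s = 0 − 1·1 = -1, t = 1 − 1·(-2) = 3  (check: 593·(-1) + 200·3 = 7)
  q = 27: r = 4, s = 1 − 27·(-1) = 28, t = -2 − 27·3 = -83  (check: 593·28 + 200·(-83) = 4)
  q = 1: r = 3, s = -1 − 1·28 = -29, t = 3 − 1·(-83) = 86  (check: 593·(-29) + 200·86 = 3)
  q = 1: r = 1, s = 28 − 1·(-29) = 57, t = -83 − 1·86 = -169  (check: 593·57 + 200·(-169) = 1)
The row with r = 1 (the gcd) gives the Bezout coefficients s = 57, t = -169.
Result: 593 · (57) + 200 · (-169) = 1.

gcd(593, 200) = 1; s = 57, t = -169 (check: 593·57 + 200·(-169) = 1).


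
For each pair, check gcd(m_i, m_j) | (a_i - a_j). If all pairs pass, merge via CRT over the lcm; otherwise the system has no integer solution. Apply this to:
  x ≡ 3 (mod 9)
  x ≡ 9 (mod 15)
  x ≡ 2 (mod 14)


Moduli 9, 15, 14 are not pairwise coprime, so CRT works modulo lcm(m_i) when all pairwise compatibility conditions hold.
Pairwise compatibility: gcd(m_i, m_j) must divide a_i - a_j for every pair.
Merge one congruence at a time:
  Start: x ≡ 3 (mod 9).
  Combine with x ≡ 9 (mod 15): gcd(9, 15) = 3; 9 - 3 = 6, which IS divisible by 3, so compatible.
    Write x = 3 + 9·t and substitute into x ≡ 9 (mod 15): 9·t ≡ 9 − 3 = 6 (mod 15).
    Divide the congruence (and modulus) by g = 3: 3·t ≡ 2 (mod 5).
    The inverse of 3 mod 5 is 2 (since 3·2 = 6 = 1·5 + 1), so t ≡ 2·2 = 4 ≡ 4 (mod 5).
    Then x = 3 + 9·4 = 39, valid modulo lcm(9, 15) = 45: x ≡ 39 (mod 45).
  Combine with x ≡ 2 (mod 14): gcd(45, 14) = 1; 2 - 39 = -37, which IS divisible by 1, so compatible.
    Write x = 39 + 45·t and substitute into x ≡ 2 (mod 14): 45·t ≡ 2 − 39 = -37 (mod 14).
    Reduce coefficients mod 14: 3·t ≡ 5 (mod 14).
    The inverse of 3 mod 14 is 5 (since 3·5 = 15 = 1·14 + 1), so t ≡ 5·5 = 25 ≡ 11 (mod 14).
    Then x = 39 + 45·11 = 534, valid modulo lcm(45, 14) = 630: x ≡ 534 (mod 630).
Verify: 534 mod 9 = 3, 534 mod 15 = 9, 534 mod 14 = 2.

x ≡ 534 (mod 630).


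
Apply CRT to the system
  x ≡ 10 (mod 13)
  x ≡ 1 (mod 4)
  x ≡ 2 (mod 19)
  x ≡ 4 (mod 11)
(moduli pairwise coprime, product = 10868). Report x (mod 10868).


Product of moduli M = 13 · 4 · 19 · 11 = 10868.
Merge one congruence at a time:
  Start: x ≡ 10 (mod 13).
  Combine with x ≡ 1 (mod 4); new modulus lcm = 52.
    Write x = 10 + 13·t and substitute into x ≡ 1 (mod 4): 13·t ≡ 1 − 10 = -9 (mod 4).
    Reduce coefficients mod 4: 1·t ≡ 3 (mod 4).
    So t ≡ 3 (mod 4).
    Then x = 10 + 13·3 = 49, valid modulo lcm(13, 4) = 52: x ≡ 49 (mod 52).
  Combine with x ≡ 2 (mod 19); new modulus lcm = 988.
    Write x = 49 + 52·t and substitute into x ≡ 2 (mod 19): 52·t ≡ 2 − 49 = -47 (mod 19).
    Reduce coefficients mod 19: 14·t ≡ 10 (mod 19).
    The inverse of 14 mod 19 is 15 (since 14·15 = 210 = 11·19 + 1), so t ≡ 15·10 = 150 ≡ 17 (mod 19).
    Then x = 49 + 52·17 = 933, valid modulo lcm(52, 19) = 988: x ≡ 933 (mod 988).
  Combine with x ≡ 4 (mod 11); new modulus lcm = 10868.
    Write x = 933 + 988·t and substitute into x ≡ 4 (mod 11): 988·t ≡ 4 − 933 = -929 (mod 11).
    Reduce coefficients mod 11: 9·t ≡ 6 (mod 11).
    The inverse of 9 mod 11 is 5 (since 9·5 = 45 = 4·11 + 1), so t ≡ 5·6 = 30 ≡ 8 (mod 11).
    Then x = 933 + 988·8 = 8837, valid modulo lcm(988, 11) = 10868: x ≡ 8837 (mod 10868).
Verify against each original: 8837 mod 13 = 10, 8837 mod 4 = 1, 8837 mod 19 = 2, 8837 mod 11 = 4.

x ≡ 8837 (mod 10868).


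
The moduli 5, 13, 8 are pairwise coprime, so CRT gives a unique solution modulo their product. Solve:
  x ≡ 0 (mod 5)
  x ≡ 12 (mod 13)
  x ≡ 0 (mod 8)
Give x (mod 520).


Moduli 5, 13, 8 are pairwise coprime; by CRT there is a unique solution modulo M = 5 · 13 · 8 = 520.
Solve pairwise, accumulating the modulus:
  Start with x ≡ 0 (mod 5).
  Combine with x ≡ 12 (mod 13): since gcd(5, 13) = 1, we get a unique residue mod 65.
    Write x = 0 + 5·t and substitute into x ≡ 12 (mod 13): 5·t ≡ 12 − 0 = 12 (mod 13).
    The inverse of 5 mod 13 is 8 (since 5·8 = 40 = 3·13 + 1), so t ≡ 8·12 = 96 ≡ 5 (mod 13).
    Then x = 0 + 5·5 = 25, valid modulo lcm(5, 13) = 65: x ≡ 25 (mod 65).
  Combine with x ≡ 0 (mod 8): since gcd(65, 8) = 1, we get a unique residue mod 520.
    Write x = 25 + 65·t and substitute into x ≡ 0 (mod 8): 65·t ≡ 0 − 25 = -25 (mod 8).
    Reduce coefficients mod 8: 1·t ≡ 7 (mod 8).
    So t ≡ 7 (mod 8).
    Then x = 25 + 65·7 = 480, valid modulo lcm(65, 8) = 520: x ≡ 480 (mod 520).
Verify: 480 mod 5 = 0 ✓, 480 mod 13 = 12 ✓, 480 mod 8 = 0 ✓.

x ≡ 480 (mod 520).


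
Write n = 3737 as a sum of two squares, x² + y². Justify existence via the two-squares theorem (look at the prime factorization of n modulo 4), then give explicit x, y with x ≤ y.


Step 1: Factor n = 3737 = 37 · 101.
Step 2: Check the mod-4 condition on each prime factor: 37 ≡ 1 (mod 4), exponent 1; 101 ≡ 1 (mod 4), exponent 1.
All primes ≡ 3 (mod 4) appear to even exponent (or don't appear), so by the two-squares theorem n IS expressible as a sum of two squares.
Step 3: Build a representation. Here n = 37 · 101 is a product of primes ≡ 1 (mod 4). Each prime p ≡ 1 (mod 4) is itself a sum of two squares; find a² by testing p − a² for a perfect square:
  37: 37 − 1² = 36 = 6² ⇒ 37 = 1² + 6².
  101: 101 − 1² = 100 = 10² ⇒ 101 = 1² + 10².
  Combine using the Brahmagupta–Fibonacci identity (a² + b²)(c² + d²) = (ac − bd)² + (ad + bc)² = (ac + bd)² + (ad − bc)²:
  37 · 101 = 3737: from (1² + 6²)(1² + 10²), take (1·1 − 6·10, 1·10 + 6·1) = (1 − 60, 10 + 6) = (-59, 16); dropping signs (only squares matter) gives (59, 16); check 59² + 16² = 3481 + 256 = 3737 ✓.
Step 4: Order so x ≤ y and verify: 16² + 59² = 256 + 3481 = 3737 = n. ✓

n = 3737 = 16² + 59² (one valid representation with x ≤ y).


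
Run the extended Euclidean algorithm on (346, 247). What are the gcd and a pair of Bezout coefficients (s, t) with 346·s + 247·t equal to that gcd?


Euclidean algorithm on (346, 247) — divide until remainder is 0:
  346 = 1 · 247 + 99
  247 = 2 · 99 + 49
  99 = 2 · 49 + 1
  49 = 49 · 1 + 0
gcd(346, 247) = 1.
Track Bezout coefficients alongside the remainders: start with r₀ = 346 = a·1 + b·0 (s = 1, t = 0) and r₁ = 247 = a·0 + b·1 (s = 0, t = 1); each new remainder r_{k+1} = r_{k-1} − q_k·r_k inherits s_{k+1} = s_{k-1} − q_k·s_k, t_{k+1} = t_{k-1} − q_k·t_k, so r_k = a·s_k + b·t_k at every step:
  q = 1: r = 99, s = 1 − 1·0 = 1, t = 0 − 1·1 = -1  (check: 346·1 + 247·(-1) = 99)
  q = 2: r = 49, s = 0 − 2·1 = -2, t = 1 − 2·(-1) = 3  (check: 346·(-2) + 247·3 = 49)
  q = 2: r = 1, s = 1 − 2·(-2) = 5, t = -1 − 2·3 = -7  (check: 346·5 + 247·(-7) = 1)
The row with r = 1 (the gcd) gives the Bezout coefficients s = 5, t = -7.
Result: 346 · (5) + 247 · (-7) = 1.

gcd(346, 247) = 1; s = 5, t = -7 (check: 346·5 + 247·(-7) = 1).


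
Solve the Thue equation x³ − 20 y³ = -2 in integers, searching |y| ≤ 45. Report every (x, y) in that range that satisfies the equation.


The equation is x³ - 20y³ = -2. For fixed y, x³ = 20·y³ − 2, so a solution requires the RHS to be a perfect cube.
Strategy: iterate y from -45 to 45, compute RHS = 20·y³ − 2, and check whether it is a (positive or negative) perfect cube.
Check small values of y:
  y = 0: RHS = -2 is not a perfect cube.
  y = 1: RHS = 18 is not a perfect cube.
  y = -1: RHS = -22 is not a perfect cube.
  y = 2: RHS = 158 is not a perfect cube.
  y = -2: RHS = -162 is not a perfect cube.
  y = 3: RHS = 538 is not a perfect cube.
  y = -3: RHS = -542 is not a perfect cube.
Continuing the search up to |y| = 45 finds no solutions either.
No (x, y) in the scanned range satisfies the equation.

No integer solutions with |y| ≤ 45.


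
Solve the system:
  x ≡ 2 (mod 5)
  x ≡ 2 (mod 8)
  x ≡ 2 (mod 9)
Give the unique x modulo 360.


Moduli 5, 8, 9 are pairwise coprime; by CRT there is a unique solution modulo M = 5 · 8 · 9 = 360.
Solve pairwise, accumulating the modulus:
  Start with x ≡ 2 (mod 5).
  Combine with x ≡ 2 (mod 8): since gcd(5, 8) = 1, we get a unique residue mod 40.
    Write x = 2 + 5·t and substitute into x ≡ 2 (mod 8): 5·t ≡ 2 − 2 = 0 (mod 8).
    The inverse of 5 mod 8 is 5 (since 5·5 = 25 = 3·8 + 1), so t ≡ 5·0 = 0 ≡ 0 (mod 8).
    Then x = 2 + 5·0 = 2, valid modulo lcm(5, 8) = 40: x ≡ 2 (mod 40).
  Combine with x ≡ 2 (mod 9): since gcd(40, 9) = 1, we get a unique residue mod 360.
    Write x = 2 + 40·t and substitute into x ≡ 2 (mod 9): 40·t ≡ 2 − 2 = 0 (mod 9).
    Reduce coefficients mod 9: 4·t ≡ 0 (mod 9).
    The inverse of 4 mod 9 is 7 (since 4·7 = 28 = 3·9 + 1), so t ≡ 7·0 = 0 ≡ 0 (mod 9).
    Then x = 2 + 40·0 = 2, valid modulo lcm(40, 9) = 360: x ≡ 2 (mod 360).
Verify: 2 mod 5 = 2 ✓, 2 mod 8 = 2 ✓, 2 mod 9 = 2 ✓.

x ≡ 2 (mod 360).


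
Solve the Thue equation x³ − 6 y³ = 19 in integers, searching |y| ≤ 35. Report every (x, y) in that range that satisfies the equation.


The equation is x³ - 6y³ = 19. For fixed y, x³ = 6·y³ + 19, so a solution requires the RHS to be a perfect cube.
Strategy: iterate y from -35 to 35, compute RHS = 6·y³ + 19, and check whether it is a (positive or negative) perfect cube.
Check small values of y:
  y = 0: RHS = 19 is not a perfect cube.
  y = 1: RHS = 25 is not a perfect cube.
  y = -1: RHS = 13 is not a perfect cube.
  y = 2: RHS = 67 is not a perfect cube.
  y = -2: RHS = -29 is not a perfect cube.
  y = 3: RHS = 181 is not a perfect cube.
  y = -3: RHS = -143 is not a perfect cube.
Continuing the search up to |y| = 35 finds no solutions either.
No (x, y) in the scanned range satisfies the equation.

No integer solutions with |y| ≤ 35.


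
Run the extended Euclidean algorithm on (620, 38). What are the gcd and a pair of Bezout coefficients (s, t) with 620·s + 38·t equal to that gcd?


Euclidean algorithm on (620, 38) — divide until remainder is 0:
  620 = 16 · 38 + 12
  38 = 3 · 12 + 2
  12 = 6 · 2 + 0
gcd(620, 38) = 2.
Track Bezout coefficients alongside the remainders: start with r₀ = 620 = a·1 + b·0 (s = 1, t = 0) and r₁ = 38 = a·0 + b·1 (s = 0, t = 1); each new remainder r_{k+1} = r_{k-1} − q_k·r_k inherits s_{k+1} = s_{k-1} − q_k·s_k, t_{k+1} = t_{k-1} − q_k·t_k, so r_k = a·s_k + b·t_k at every step:
  q = 16: r = 12, s = 1 − 16·0 = 1, t = 0 − 16·1 = -16  (check: 620·1 + 38·(-16) = 12)
  q = 3: r = 2, s = 0 − 3·1 = -3, t = 1 − 3·(-16) = 49  (check: 620·(-3) + 38·49 = 2)
The row with r = 2 (the gcd) gives the Bezout coefficients s = -3, t = 49.
Result: 620 · (-3) + 38 · (49) = 2.

gcd(620, 38) = 2; s = -3, t = 49 (check: 620·(-3) + 38·49 = 2).


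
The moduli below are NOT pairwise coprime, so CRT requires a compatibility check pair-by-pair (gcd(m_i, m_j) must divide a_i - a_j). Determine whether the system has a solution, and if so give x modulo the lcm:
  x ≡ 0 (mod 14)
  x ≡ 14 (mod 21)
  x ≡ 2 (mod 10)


Moduli 14, 21, 10 are not pairwise coprime, so CRT works modulo lcm(m_i) when all pairwise compatibility conditions hold.
Pairwise compatibility: gcd(m_i, m_j) must divide a_i - a_j for every pair.
Merge one congruence at a time:
  Start: x ≡ 0 (mod 14).
  Combine with x ≡ 14 (mod 21): gcd(14, 21) = 7; 14 - 0 = 14, which IS divisible by 7, so compatible.
    Write x = 0 + 14·t and substitute into x ≡ 14 (mod 21): 14·t ≡ 14 − 0 = 14 (mod 21).
    Divide the congruence (and modulus) by g = 7: 2·t ≡ 2 (mod 3).
    The inverse of 2 mod 3 is 2 (since 2·2 = 4 = 1·3 + 1), so t ≡ 2·2 = 4 ≡ 1 (mod 3).
    Then x = 0 + 14·1 = 14, valid modulo lcm(14, 21) = 42: x ≡ 14 (mod 42).
  Combine with x ≡ 2 (mod 10): gcd(42, 10) = 2; 2 - 14 = -12, which IS divisible by 2, so compatible.
    Write x = 14 + 42·t and substitute into x ≡ 2 (mod 10): 42·t ≡ 2 − 14 = -12 (mod 10).
    Divide the congruence (and modulus) by g = 2: 21·t ≡ -6 (mod 5).
    Reduce coefficients mod 5: 1·t ≡ 4 (mod 5).
    So t ≡ 4 (mod 5).
    Then x = 14 + 42·4 = 182, valid modulo lcm(42, 10) = 210: x ≡ 182 (mod 210).
Verify: 182 mod 14 = 0, 182 mod 21 = 14, 182 mod 10 = 2.

x ≡ 182 (mod 210).


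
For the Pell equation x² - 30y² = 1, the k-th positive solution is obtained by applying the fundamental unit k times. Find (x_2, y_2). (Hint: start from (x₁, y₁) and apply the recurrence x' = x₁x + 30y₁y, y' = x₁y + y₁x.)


Step 1: Find the fundamental solution (x₁, y₁) of x² - 30y² = 1.
  Expand √30 as a continued fraction. a₀ = ⌊√30⌋ = 5; iterate m_{k+1} = d_k·a_k − m_k, d_{k+1} = (30 − m_{k+1}²)/d_k, a_{k+1} = ⌊(a₀ + m_{k+1})/d_{k+1}⌋ (starting m₀ = 0, d₀ = 1), with convergents p_k = a_k·p_{k-1} + p_{k-2}, q_k = a_k·q_{k-1} + q_{k-2} (p₋₁ = 1, q₋₁ = 0):
  k = 0: a₀ = 5; p₀/q₀ = 5/1; p₀² − 30·q₀² = 25 − 30 = -5.
  k = 1: m = 5, d = 5, a = ⌊(5 + 5)/5⌋ = 2; p/q = (2·5 + 1)/(2·1 + 0) = 11/2; p² − 30·q² = 121 − 120 = 1.
  The first convergent with p² − 30·q² = 1 gives the fundamental solution (x₁, y₁) = (11, 2).
Step 2: Apply the recurrence (x_{n+1}, y_{n+1}) = (x₁x_n + 30y₁y_n, x₁y_n + y₁x_n) repeatedly.
  From (x_1, y_1) = (11, 2): x_2 = 11·11 + 30·2·2 = 241; y_2 = 11·2 + 2·11 = 44.
Step 3: Verify x_2² - 30·y_2² = 58081 - 58080 = 1 (should be 1). ✓

(x_1, y_1) = (11, 2); (x_2, y_2) = (241, 44).


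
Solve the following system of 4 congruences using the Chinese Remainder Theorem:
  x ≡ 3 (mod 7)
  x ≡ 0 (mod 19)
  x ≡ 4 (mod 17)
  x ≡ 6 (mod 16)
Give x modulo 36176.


Product of moduli M = 7 · 19 · 17 · 16 = 36176.
Merge one congruence at a time:
  Start: x ≡ 3 (mod 7).
  Combine with x ≡ 0 (mod 19); new modulus lcm = 133.
    Write x = 3 + 7·t and substitute into x ≡ 0 (mod 19): 7·t ≡ 0 − 3 = -3 (mod 19).
    Reduce coefficients mod 19: 7·t ≡ 16 (mod 19).
    The inverse of 7 mod 19 is 11 (since 7·11 = 77 = 4·19 + 1), so t ≡ 11·16 = 176 ≡ 5 (mod 19).
    Then x = 3 + 7·5 = 38, valid modulo lcm(7, 19) = 133: x ≡ 38 (mod 133).
  Combine with x ≡ 4 (mod 17); new modulus lcm = 2261.
    Write x = 38 + 133·t and substitute into x ≡ 4 (mod 17): 133·t ≡ 4 − 38 = -34 (mod 17).
    Reduce coefficients mod 17: 14·t ≡ 0 (mod 17).
    The inverse of 14 mod 17 is 11 (since 14·11 = 154 = 9·17 + 1), so t ≡ 11·0 = 0 ≡ 0 (mod 17).
    Then x = 38 + 133·0 = 38, valid modulo lcm(133, 17) = 2261: x ≡ 38 (mod 2261).
  Combine with x ≡ 6 (mod 16); new modulus lcm = 36176.
    Write x = 38 + 2261·t and substitute into x ≡ 6 (mod 16): 2261·t ≡ 6 − 38 = -32 (mod 16).
    Reduce coefficients mod 16: 5·t ≡ 0 (mod 16).
    The inverse of 5 mod 16 is 13 (since 5·13 = 65 = 4·16 + 1), so t ≡ 13·0 = 0 ≡ 0 (mod 16).
    Then x = 38 + 2261·0 = 38, valid modulo lcm(2261, 16) = 36176: x ≡ 38 (mod 36176).
Verify against each original: 38 mod 7 = 3, 38 mod 19 = 0, 38 mod 17 = 4, 38 mod 16 = 6.

x ≡ 38 (mod 36176).


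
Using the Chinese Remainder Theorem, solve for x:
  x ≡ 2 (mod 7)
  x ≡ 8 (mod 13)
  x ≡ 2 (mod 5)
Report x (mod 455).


Moduli 7, 13, 5 are pairwise coprime; by CRT there is a unique solution modulo M = 7 · 13 · 5 = 455.
Solve pairwise, accumulating the modulus:
  Start with x ≡ 2 (mod 7).
  Combine with x ≡ 8 (mod 13): since gcd(7, 13) = 1, we get a unique residue mod 91.
    Write x = 2 + 7·t and substitute into x ≡ 8 (mod 13): 7·t ≡ 8 − 2 = 6 (mod 13).
    The inverse of 7 mod 13 is 2 (since 7·2 = 14 = 1·13 + 1), so t ≡ 2·6 = 12 ≡ 12 (mod 13).
    Then x = 2 + 7·12 = 86, valid modulo lcm(7, 13) = 91: x ≡ 86 (mod 91).
  Combine with x ≡ 2 (mod 5): since gcd(91, 5) = 1, we get a unique residue mod 455.
    Write x = 86 + 91·t and substitute into x ≡ 2 (mod 5): 91·t ≡ 2 − 86 = -84 (mod 5).
    Reduce coefficients mod 5: 1·t ≡ 1 (mod 5).
    So t ≡ 1 (mod 5).
    Then x = 86 + 91·1 = 177, valid modulo lcm(91, 5) = 455: x ≡ 177 (mod 455).
Verify: 177 mod 7 = 2 ✓, 177 mod 13 = 8 ✓, 177 mod 5 = 2 ✓.

x ≡ 177 (mod 455).


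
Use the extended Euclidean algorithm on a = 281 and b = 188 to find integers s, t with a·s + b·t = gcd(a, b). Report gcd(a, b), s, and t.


Euclidean algorithm on (281, 188) — divide until remainder is 0:
  281 = 1 · 188 + 93
  188 = 2 · 93 + 2
  93 = 46 · 2 + 1
  2 = 2 · 1 + 0
gcd(281, 188) = 1.
Track Bezout coefficients alongside the remainders: start with r₀ = 281 = a·1 + b·0 (s = 1, t = 0) and r₁ = 188 = a·0 + b·1 (s = 0, t = 1); each new remainder r_{k+1} = r_{k-1} − q_k·r_k inherits s_{k+1} = s_{k-1} − q_k·s_k, t_{k+1} = t_{k-1} − q_k·t_k, so r_k = a·s_k + b·t_k at every step:
  q = 1: r = 93, s = 1 − 1·0 = 1, t = 0 − 1·1 = -1  (check: 281·1 + 188·(-1) = 93)
  q = 2: r = 2, s = 0 − 2·1 = -2, t = 1 − 2·(-1) = 3  (check: 281·(-2) + 188·3 = 2)
  q = 46: r = 1, s = 1 − 46·(-2) = 93, t = -1 − 46·3 = -139  (check: 281·93 + 188·(-139) = 1)
The row with r = 1 (the gcd) gives the Bezout coefficients s = 93, t = -139.
Result: 281 · (93) + 188 · (-139) = 1.

gcd(281, 188) = 1; s = 93, t = -139 (check: 281·93 + 188·(-139) = 1).


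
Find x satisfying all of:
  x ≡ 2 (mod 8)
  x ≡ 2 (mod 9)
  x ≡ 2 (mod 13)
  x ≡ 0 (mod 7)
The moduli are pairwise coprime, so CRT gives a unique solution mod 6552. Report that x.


Product of moduli M = 8 · 9 · 13 · 7 = 6552.
Merge one congruence at a time:
  Start: x ≡ 2 (mod 8).
  Combine with x ≡ 2 (mod 9); new modulus lcm = 72.
    Write x = 2 + 8·t and substitute into x ≡ 2 (mod 9): 8·t ≡ 2 − 2 = 0 (mod 9).
    The inverse of 8 mod 9 is 8 (since 8·8 = 64 = 7·9 + 1), so t ≡ 8·0 = 0 ≡ 0 (mod 9).
    Then x = 2 + 8·0 = 2, valid modulo lcm(8, 9) = 72: x ≡ 2 (mod 72).
  Combine with x ≡ 2 (mod 13); new modulus lcm = 936.
    Write x = 2 + 72·t and substitute into x ≡ 2 (mod 13): 72·t ≡ 2 − 2 = 0 (mod 13).
    Reduce coefficients mod 13: 7·t ≡ 0 (mod 13).
    The inverse of 7 mod 13 is 2 (since 7·2 = 14 = 1·13 + 1), so t ≡ 2·0 = 0 ≡ 0 (mod 13).
    Then x = 2 + 72·0 = 2, valid modulo lcm(72, 13) = 936: x ≡ 2 (mod 936).
  Combine with x ≡ 0 (mod 7); new modulus lcm = 6552.
    Write x = 2 + 936·t and substitute into x ≡ 0 (mod 7): 936·t ≡ 0 − 2 = -2 (mod 7).
    Reduce coefficients mod 7: 5·t ≡ 5 (mod 7).
    The inverse of 5 mod 7 is 3 (since 5·3 = 15 = 2·7 + 1), so t ≡ 3·5 = 15 ≡ 1 (mod 7).
    Then x = 2 + 936·1 = 938, valid modulo lcm(936, 7) = 6552: x ≡ 938 (mod 6552).
Verify against each original: 938 mod 8 = 2, 938 mod 9 = 2, 938 mod 13 = 2, 938 mod 7 = 0.

x ≡ 938 (mod 6552).


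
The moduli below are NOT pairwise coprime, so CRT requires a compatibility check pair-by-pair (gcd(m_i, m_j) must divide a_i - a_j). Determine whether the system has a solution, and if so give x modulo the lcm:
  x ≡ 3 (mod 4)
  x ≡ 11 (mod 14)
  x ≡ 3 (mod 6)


Moduli 4, 14, 6 are not pairwise coprime, so CRT works modulo lcm(m_i) when all pairwise compatibility conditions hold.
Pairwise compatibility: gcd(m_i, m_j) must divide a_i - a_j for every pair.
Merge one congruence at a time:
  Start: x ≡ 3 (mod 4).
  Combine with x ≡ 11 (mod 14): gcd(4, 14) = 2; 11 - 3 = 8, which IS divisible by 2, so compatible.
    Write x = 3 + 4·t and substitute into x ≡ 11 (mod 14): 4·t ≡ 11 − 3 = 8 (mod 14).
    Divide the congruence (and modulus) by g = 2: 2·t ≡ 4 (mod 7).
    The inverse of 2 mod 7 is 4 (since 2·4 = 8 = 1·7 + 1), so t ≡ 4·4 = 16 ≡ 2 (mod 7).
    Then x = 3 + 4·2 = 11, valid modulo lcm(4, 14) = 28: x ≡ 11 (mod 28).
  Combine with x ≡ 3 (mod 6): gcd(28, 6) = 2; 3 - 11 = -8, which IS divisible by 2, so compatible.
    Write x = 11 + 28·t and substitute into x ≡ 3 (mod 6): 28·t ≡ 3 − 11 = -8 (mod 6).
    Divide the congruence (and modulus) by g = 2: 14·t ≡ -4 (mod 3).
    Reduce coefficients mod 3: 2·t ≡ 2 (mod 3).
    The inverse of 2 mod 3 is 2 (since 2·2 = 4 = 1·3 + 1), so t ≡ 2·2 = 4 ≡ 1 (mod 3).
    Then x = 11 + 28·1 = 39, valid modulo lcm(28, 6) = 84: x ≡ 39 (mod 84).
Verify: 39 mod 4 = 3, 39 mod 14 = 11, 39 mod 6 = 3.

x ≡ 39 (mod 84).


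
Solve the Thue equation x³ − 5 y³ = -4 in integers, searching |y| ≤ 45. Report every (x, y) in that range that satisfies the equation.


The equation is x³ - 5y³ = -4. For fixed y, x³ = 5·y³ − 4, so a solution requires the RHS to be a perfect cube.
Strategy: iterate y from -45 to 45, compute RHS = 5·y³ − 4, and check whether it is a (positive or negative) perfect cube.
Check small values of y:
  y = 0: RHS = -4 is not a perfect cube.
  y = 1: RHS = 1 = (1)³ ⇒ x = 1 works.
  y = -1: RHS = -9 is not a perfect cube.
  y = 2: RHS = 36 is not a perfect cube.
  y = -2: RHS = -44 is not a perfect cube.
  y = 3: RHS = 131 is not a perfect cube.
  y = -3: RHS = -139 is not a perfect cube.
Continuing the search up to |y| = 45 finds no further solutions beyond those listed.
Collected solutions: (1, 1).

Solutions (with |y| ≤ 45): (1, 1).


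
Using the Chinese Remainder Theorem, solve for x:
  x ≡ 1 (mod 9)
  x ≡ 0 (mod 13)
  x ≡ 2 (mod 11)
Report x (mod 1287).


Moduli 9, 13, 11 are pairwise coprime; by CRT there is a unique solution modulo M = 9 · 13 · 11 = 1287.
Solve pairwise, accumulating the modulus:
  Start with x ≡ 1 (mod 9).
  Combine with x ≡ 0 (mod 13): since gcd(9, 13) = 1, we get a unique residue mod 117.
    Write x = 1 + 9·t and substitute into x ≡ 0 (mod 13): 9·t ≡ 0 − 1 = -1 (mod 13).
    Reduce coefficients mod 13: 9·t ≡ 12 (mod 13).
    The inverse of 9 mod 13 is 3 (since 9·3 = 27 = 2·13 + 1), so t ≡ 3·12 = 36 ≡ 10 (mod 13).
    Then x = 1 + 9·10 = 91, valid modulo lcm(9, 13) = 117: x ≡ 91 (mod 117).
  Combine with x ≡ 2 (mod 11): since gcd(117, 11) = 1, we get a unique residue mod 1287.
    Write x = 91 + 117·t and substitute into x ≡ 2 (mod 11): 117·t ≡ 2 − 91 = -89 (mod 11).
    Reduce coefficients mod 11: 7·t ≡ 10 (mod 11).
    The inverse of 7 mod 11 is 8 (since 7·8 = 56 = 5·11 + 1), so t ≡ 8·10 = 80 ≡ 3 (mod 11).
    Then x = 91 + 117·3 = 442, valid modulo lcm(117, 11) = 1287: x ≡ 442 (mod 1287).
Verify: 442 mod 9 = 1 ✓, 442 mod 13 = 0 ✓, 442 mod 11 = 2 ✓.

x ≡ 442 (mod 1287).


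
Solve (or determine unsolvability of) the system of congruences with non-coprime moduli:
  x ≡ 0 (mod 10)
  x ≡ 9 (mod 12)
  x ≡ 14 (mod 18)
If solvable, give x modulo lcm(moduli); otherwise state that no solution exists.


Moduli 10, 12, 18 are not pairwise coprime, so CRT works modulo lcm(m_i) when all pairwise compatibility conditions hold.
Pairwise compatibility: gcd(m_i, m_j) must divide a_i - a_j for every pair.
Merge one congruence at a time:
  Start: x ≡ 0 (mod 10).
  Combine with x ≡ 9 (mod 12): gcd(10, 12) = 2, and 9 - 0 = 9 is NOT divisible by 2.
    ⇒ system is inconsistent (no integer solution).

No solution (the system is inconsistent).


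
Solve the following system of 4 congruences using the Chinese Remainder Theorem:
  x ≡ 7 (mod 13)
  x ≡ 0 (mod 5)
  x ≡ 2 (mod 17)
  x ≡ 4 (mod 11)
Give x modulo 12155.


Product of moduli M = 13 · 5 · 17 · 11 = 12155.
Merge one congruence at a time:
  Start: x ≡ 7 (mod 13).
  Combine with x ≡ 0 (mod 5); new modulus lcm = 65.
    Write x = 7 + 13·t and substitute into x ≡ 0 (mod 5): 13·t ≡ 0 − 7 = -7 (mod 5).
    Reduce coefficients mod 5: 3·t ≡ 3 (mod 5).
    The inverse of 3 mod 5 is 2 (since 3·2 = 6 = 1·5 + 1), so t ≡ 2·3 = 6 ≡ 1 (mod 5).
    Then x = 7 + 13·1 = 20, valid modulo lcm(13, 5) = 65: x ≡ 20 (mod 65).
  Combine with x ≡ 2 (mod 17); new modulus lcm = 1105.
    Write x = 20 + 65·t and substitute into x ≡ 2 (mod 17): 65·t ≡ 2 − 20 = -18 (mod 17).
    Reduce coefficients mod 17: 14·t ≡ 16 (mod 17).
    The inverse of 14 mod 17 is 11 (since 14·11 = 154 = 9·17 + 1), so t ≡ 11·16 = 176 ≡ 6 (mod 17).
    Then x = 20 + 65·6 = 410, valid modulo lcm(65, 17) = 1105: x ≡ 410 (mod 1105).
  Combine with x ≡ 4 (mod 11); new modulus lcm = 12155.
    Write x = 410 + 1105·t and substitute into x ≡ 4 (mod 11): 1105·t ≡ 4 − 410 = -406 (mod 11).
    Reduce coefficients mod 11: 5·t ≡ 1 (mod 11).
    The inverse of 5 mod 11 is 9 (since 5·9 = 45 = 4·11 + 1), so t ≡ 9·1 = 9 ≡ 9 (mod 11).
    Then x = 410 + 1105·9 = 10355, valid modulo lcm(1105, 11) = 12155: x ≡ 10355 (mod 12155).
Verify against each original: 10355 mod 13 = 7, 10355 mod 5 = 0, 10355 mod 17 = 2, 10355 mod 11 = 4.

x ≡ 10355 (mod 12155).


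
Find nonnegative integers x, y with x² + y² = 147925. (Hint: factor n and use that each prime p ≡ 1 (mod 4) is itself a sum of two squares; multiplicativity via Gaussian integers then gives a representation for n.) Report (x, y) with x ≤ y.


Step 1: Factor n = 147925 = 5^2 · 61 · 97.
Step 2: Check the mod-4 condition on each prime factor: 5 ≡ 1 (mod 4), exponent 2; 61 ≡ 1 (mod 4), exponent 1; 97 ≡ 1 (mod 4), exponent 1.
All primes ≡ 3 (mod 4) appear to even exponent (or don't appear), so by the two-squares theorem n IS expressible as a sum of two squares.
Step 3: Build a representation. Group n = k² · m with k = 5 and m = 61 · 97 = 5917 (a product of primes ≡ 1 (mod 4)); a representation of m scales to one of n via (k·x)² + (k·y)² = k²(x² + y²). Each prime p ≡ 1 (mod 4) is itself a sum of two squares; find a² by testing p − a² for a perfect square:
  61: 61 − 1² = 60, 61 − 2² = 57, 61 − 3² = 52, 61 − 4² = 45, 61 − 5² = 36 = 6² ⇒ 61 = 5² + 6².
  97: 97 − 1² = 96, 97 − 2² = 93, 97 − 3² = 88, 97 − 4² = 81 = 9² ⇒ 97 = 4² + 9².
  Combine using the Brahmagupta–Fibonacci identity (a² + b²)(c² + d²) = (ac − bd)² + (ad + bc)² = (ac + bd)² + (ad − bc)²:
  61 · 97 = 5917: from (5² + 6²)(4² + 9²), take (5·4 − 6·9, 5·9 + 6·4) = (20 − 54, 45 + 24) = (-34, 69); dropping signs (only squares matter) gives (34, 69); check 34² + 69² = 1156 + 4761 = 5917 ✓.
  Scale by k = 5: (5·34, 5·69) = (170, 345).
Step 4: Order so x ≤ y and verify: 170² + 345² = 28900 + 119025 = 147925 = n. ✓

n = 147925 = 170² + 345² (one valid representation with x ≤ y).


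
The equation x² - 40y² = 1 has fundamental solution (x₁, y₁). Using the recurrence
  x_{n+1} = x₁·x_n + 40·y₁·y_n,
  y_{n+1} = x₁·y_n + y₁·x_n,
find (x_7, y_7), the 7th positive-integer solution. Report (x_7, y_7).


Step 1: Find the fundamental solution (x₁, y₁) of x² - 40y² = 1.
  Expand √40 as a continued fraction. a₀ = ⌊√40⌋ = 6; iterate m_{k+1} = d_k·a_k − m_k, d_{k+1} = (40 − m_{k+1}²)/d_k, a_{k+1} = ⌊(a₀ + m_{k+1})/d_{k+1}⌋ (starting m₀ = 0, d₀ = 1), with convergents p_k = a_k·p_{k-1} + p_{k-2}, q_k = a_k·q_{k-1} + q_{k-2} (p₋₁ = 1, q₋₁ = 0):
  k = 0: a₀ = 6; p₀/q₀ = 6/1; p₀² − 40·q₀² = 36 − 40 = -4.
  k = 1: m = 6, d = 4, a = ⌊(6 + 6)/4⌋ = 3; p/q = (3·6 + 1)/(3·1 + 0) = 19/3; p² − 40·q² = 361 − 360 = 1.
  The first convergent with p² − 40·q² = 1 gives the fundamental solution (x₁, y₁) = (19, 3).
Step 2: Apply the recurrence (x_{n+1}, y_{n+1}) = (x₁x_n + 40y₁y_n, x₁y_n + y₁x_n) repeatedly.
  From (x_1, y_1) = (19, 3): x_2 = 19·19 + 40·3·3 = 721; y_2 = 19·3 + 3·19 = 114.
  From (x_2, y_2) = (721, 114): x_3 = 19·721 + 40·3·114 = 27379; y_3 = 19·114 + 3·721 = 4329.
  From (x_3, y_3) = (27379, 4329): x_4 = 19·27379 + 40·3·4329 = 1039681; y_4 = 19·4329 + 3·27379 = 164388.
  From (x_4, y_4) = (1039681, 164388): x_5 = 19·1039681 + 40·3·164388 = 39480499; y_5 = 19·164388 + 3·1039681 = 6242415.
  From (x_5, y_5) = (39480499, 6242415): x_6 = 19·39480499 + 40·3·6242415 = 1499219281; y_6 = 19·6242415 + 3·39480499 = 237047382.
  From (x_6, y_6) = (1499219281, 237047382): x_7 = 19·1499219281 + 40·3·237047382 = 56930852179; y_7 = 19·237047382 + 3·1499219281 = 9001558101.
Step 3: Verify x_7² - 40·y_7² = 3241121929827149048041 - 3241121929827149048040 = 1 (should be 1). ✓

(x_1, y_1) = (19, 3); (x_7, y_7) = (56930852179, 9001558101).


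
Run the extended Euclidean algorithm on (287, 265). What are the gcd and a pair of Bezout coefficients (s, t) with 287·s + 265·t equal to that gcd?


Euclidean algorithm on (287, 265) — divide until remainder is 0:
  287 = 1 · 265 + 22
  265 = 12 · 22 + 1
  22 = 22 · 1 + 0
gcd(287, 265) = 1.
Track Bezout coefficients alongside the remainders: start with r₀ = 287 = a·1 + b·0 (s = 1, t = 0) and r₁ = 265 = a·0 + b·1 (s = 0, t = 1); each new remainder r_{k+1} = r_{k-1} − q_k·r_k inherits s_{k+1} = s_{k-1} − q_k·s_k, t_{k+1} = t_{k-1} − q_k·t_k, so r_k = a·s_k + b·t_k at every step:
  q = 1: r = 22, s = 1 − 1·0 = 1, t = 0 − 1·1 = -1  (check: 287·1 + 265·(-1) = 22)
  q = 12: r = 1, s = 0 − 12·1 = -12, t = 1 − 12·(-1) = 13  (check: 287·(-12) + 265·13 = 1)
The row with r = 1 (the gcd) gives the Bezout coefficients s = -12, t = 13.
Result: 287 · (-12) + 265 · (13) = 1.

gcd(287, 265) = 1; s = -12, t = 13 (check: 287·(-12) + 265·13 = 1).


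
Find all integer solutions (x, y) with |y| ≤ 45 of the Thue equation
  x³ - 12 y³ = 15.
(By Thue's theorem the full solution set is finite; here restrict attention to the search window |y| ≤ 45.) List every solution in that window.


The equation is x³ - 12y³ = 15. For fixed y, x³ = 12·y³ + 15, so a solution requires the RHS to be a perfect cube.
Strategy: iterate y from -45 to 45, compute RHS = 12·y³ + 15, and check whether it is a (positive or negative) perfect cube.
Check small values of y:
  y = 0: RHS = 15 is not a perfect cube.
  y = 1: RHS = 27 = (3)³ ⇒ x = 3 works.
  y = -1: RHS = 3 is not a perfect cube.
  y = 2: RHS = 111 is not a perfect cube.
  y = -2: RHS = -81 is not a perfect cube.
  y = 3: RHS = 339 is not a perfect cube.
  y = -3: RHS = -309 is not a perfect cube.
Continuing the search up to |y| = 45 finds no further solutions beyond those listed.
Collected solutions: (3, 1).

Solutions (with |y| ≤ 45): (3, 1).


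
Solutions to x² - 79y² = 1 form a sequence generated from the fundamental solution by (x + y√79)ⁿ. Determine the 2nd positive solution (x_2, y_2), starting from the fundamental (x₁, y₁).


Step 1: Find the fundamental solution (x₁, y₁) of x² - 79y² = 1.
  Expand √79 as a continued fraction. a₀ = ⌊√79⌋ = 8; iterate m_{k+1} = d_k·a_k − m_k, d_{k+1} = (79 − m_{k+1}²)/d_k, a_{k+1} = ⌊(a₀ + m_{k+1})/d_{k+1}⌋ (starting m₀ = 0, d₀ = 1), with convergents p_k = a_k·p_{k-1} + p_{k-2}, q_k = a_k·q_{k-1} + q_{k-2} (p₋₁ = 1, q₋₁ = 0):
  k = 0: a₀ = 8; p₀/q₀ = 8/1; p₀² − 79·q₀² = 64 − 79 = -15.
  k = 1: m = 8, d = 15, a = ⌊(8 + 8)/15⌋ = 1; p/q = (1·8 + 1)/(1·1 + 0) = 9/1; p² − 79·q² = 81 − 79 = 2.
  k = 2: m = 7, d = 2, a = ⌊(8 + 7)/2⌋ = 7; p/q = (7·9 + 8)/(7·1 + 1) = 71/8; p² − 79·q² = 5041 − 5056 = -15.
  k = 3: m = 7, d = 15, a = ⌊(8 + 7)/15⌋ = 1; p/q = (1·71 + 9)/(1·8 + 1) = 80/9; p² − 79·q² = 6400 − 6399 = 1.
  The first convergent with p² − 79·q² = 1 gives the fundamental solution (x₁, y₁) = (80, 9).
Step 2: Apply the recurrence (x_{n+1}, y_{n+1}) = (x₁x_n + 79y₁y_n, x₁y_n + y₁x_n) repeatedly.
  From (x_1, y_1) = (80, 9): x_2 = 80·80 + 79·9·9 = 12799; y_2 = 80·9 + 9·80 = 1440.
Step 3: Verify x_2² - 79·y_2² = 163814401 - 163814400 = 1 (should be 1). ✓

(x_1, y_1) = (80, 9); (x_2, y_2) = (12799, 1440).
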